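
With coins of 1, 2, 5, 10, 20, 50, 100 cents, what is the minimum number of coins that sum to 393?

Greedy: take as many of the largest coin as possible, then repeat with the remainder.
393 = 3×100 + 1×50 + 2×20 + 1×2 + 1×1
Total coins = 3 + 1 + 2 + 1 + 1 = 8

8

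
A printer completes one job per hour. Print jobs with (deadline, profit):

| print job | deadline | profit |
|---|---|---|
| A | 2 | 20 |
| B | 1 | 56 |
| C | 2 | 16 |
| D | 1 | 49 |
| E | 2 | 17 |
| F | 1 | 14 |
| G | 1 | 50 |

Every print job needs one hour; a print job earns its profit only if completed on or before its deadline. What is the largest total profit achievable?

76

Profit order: B=56 G=50 D=49 A=20 E=17 C=16 F=14
Assign: B→slot 1, G skipped, D skipped, A→slot 2, E skipped, C skipped, F skipped.
Slots: [1:B] [2:A]
Profit = 56 + 20 = 76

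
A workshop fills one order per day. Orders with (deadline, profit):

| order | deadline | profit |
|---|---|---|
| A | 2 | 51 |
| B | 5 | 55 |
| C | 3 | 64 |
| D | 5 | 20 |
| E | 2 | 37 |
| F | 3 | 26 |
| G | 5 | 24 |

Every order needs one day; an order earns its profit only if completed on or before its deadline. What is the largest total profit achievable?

231

Take jobs in profit order; each goes to the latest open slot no later than its deadline.
Profit order: C=64 B=55 A=51 E=37 F=26 G=24 D=20
Assign: C→slot 3, B→slot 5, A→slot 2, E→slot 1, F skipped, G→slot 4, D skipped.
Slots: [1:E] [2:A] [3:C] [4:G] [5:B]
Profit = 37 + 51 + 64 + 24 + 55 = 231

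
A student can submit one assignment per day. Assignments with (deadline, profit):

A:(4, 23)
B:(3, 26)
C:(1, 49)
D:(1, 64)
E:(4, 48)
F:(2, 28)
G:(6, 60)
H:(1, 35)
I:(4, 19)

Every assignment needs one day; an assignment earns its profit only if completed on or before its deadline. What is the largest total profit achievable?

226

Sort by profit descending; place each in the latest free slot ≤ its deadline.
Profit order: D=64 G=60 C=49 E=48 H=35 F=28 B=26 A=23 I=19
Assign: D→slot 1, G→slot 6, C skipped, E→slot 4, H skipped, F→slot 2, B→slot 3, A skipped, I skipped.
Slots: [1:D] [2:F] [3:B] [4:E] [6:G]
Profit = 64 + 28 + 26 + 48 + 60 = 226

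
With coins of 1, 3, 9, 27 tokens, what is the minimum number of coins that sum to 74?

74 − 2×27→20 − 2×9→2 − 2×1→0
Total coins = 2 + 2 + 2 = 6

6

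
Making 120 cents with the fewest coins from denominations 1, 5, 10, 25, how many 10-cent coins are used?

2

Use the largest denomination that fits, subtract, and repeat.
120 = 4×25 + 2×10
Count of 10: 2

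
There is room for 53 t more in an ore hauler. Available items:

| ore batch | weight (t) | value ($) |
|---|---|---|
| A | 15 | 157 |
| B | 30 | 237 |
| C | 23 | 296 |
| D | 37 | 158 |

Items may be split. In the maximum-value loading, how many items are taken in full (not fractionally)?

2

Greedy by value/weight ratio, highest first.
Order: C (296/23=12.87) > A (157/15=10.47) > B (237/30=7.90) > D (158/37=4.27)
Fill: take C (23 @ 296) → take A (15 @ 157) → take 15/30 of B → 118.50; 53/53 used.
2 item(s) taken whole; one partial (take 15/30 of B).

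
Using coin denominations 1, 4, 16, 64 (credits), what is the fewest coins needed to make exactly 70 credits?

4

Greedy: take as many of the largest coin as possible, then repeat with the remainder.
70 = 1×64 + 1×4 + 2×1
Total coins = 1 + 1 + 2 = 4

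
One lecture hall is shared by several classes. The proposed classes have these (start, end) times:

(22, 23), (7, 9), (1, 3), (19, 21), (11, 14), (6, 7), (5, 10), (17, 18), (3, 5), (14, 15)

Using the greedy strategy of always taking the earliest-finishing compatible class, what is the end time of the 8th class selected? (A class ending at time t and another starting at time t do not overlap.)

Sorted by end: (1,3)  (3,5)  (6,7)  (7,9)  (5,10)  (11,14)  (14,15)  (17,18)  (19,21)  (22,23)
take (1,3); take (3,5); take (6,7); take (7,9); skip (5,10); take (11,14); take (14,15); take (17,18); take (19,21); take (22,23).
Selected: (1,3) (3,5) (6,7) (7,9) (11,14) (14,15) (17,18) (19,21) (22,23)

21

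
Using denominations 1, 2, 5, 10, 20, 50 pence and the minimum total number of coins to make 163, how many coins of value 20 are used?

0

163 − 3×50→13 − 1×10→3 − 1×2→1 − 1×1→0
Count of 20: 0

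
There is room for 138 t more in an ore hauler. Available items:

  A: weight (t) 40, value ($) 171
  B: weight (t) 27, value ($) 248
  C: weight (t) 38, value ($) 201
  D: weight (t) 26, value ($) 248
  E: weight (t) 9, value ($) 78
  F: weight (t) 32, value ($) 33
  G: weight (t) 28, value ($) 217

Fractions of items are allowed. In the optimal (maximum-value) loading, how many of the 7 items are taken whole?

5

Greedy by value/weight ratio, highest first.
Order: D (248/26=9.54) > B (248/27=9.19) > E (78/9=8.67) > G (217/28=7.75) > C (201/38=5.29) > A (171/40=4.28) > F (33/32=1.03)
Fill: take D (26 @ 248) → take B (27 @ 248) → take E (9 @ 78) → take G (28 @ 217) → take C (38 @ 201) → take 10/40 of A → 42.75; 138/138 used.
5 item(s) taken whole; one partial (take 10/40 of A).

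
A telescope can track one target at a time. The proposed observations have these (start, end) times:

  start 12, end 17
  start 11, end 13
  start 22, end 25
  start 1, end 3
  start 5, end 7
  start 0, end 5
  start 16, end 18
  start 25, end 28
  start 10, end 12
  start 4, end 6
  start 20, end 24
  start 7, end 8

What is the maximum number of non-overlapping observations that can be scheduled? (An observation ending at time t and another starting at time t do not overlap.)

Sort by end time and greedily take each interval whose start is ≥ the last chosen end.
By end time: (1,3), (0,5), (4,6), (5,7), (7,8), (10,12), (11,13), (12,17), (16,18), (20,24), (22,25), (25,28).
Pick (1,3); next start ≥ 3 → (4,6); next start ≥ 6 → (7,8); next start ≥ 8 → (10,12); next start ≥ 12 → (12,17); next start ≥ 17 → (20,24); next start ≥ 24 → (25,28).
Selected 7 observations.

7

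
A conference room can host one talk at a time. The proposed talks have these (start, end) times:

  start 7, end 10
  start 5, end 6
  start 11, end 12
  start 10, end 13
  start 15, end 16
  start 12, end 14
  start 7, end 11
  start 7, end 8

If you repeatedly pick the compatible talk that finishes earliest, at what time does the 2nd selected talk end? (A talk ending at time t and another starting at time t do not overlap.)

8

Sorted by end: (5,6)  (7,8)  (7,10)  (7,11)  (11,12)  (10,13)  (12,14)  (15,16)
take (5,6); take (7,8); take (11,12); take (12,14); take (15,16).
Selected: (5,6) (7,8) (11,12) (12,14) (15,16)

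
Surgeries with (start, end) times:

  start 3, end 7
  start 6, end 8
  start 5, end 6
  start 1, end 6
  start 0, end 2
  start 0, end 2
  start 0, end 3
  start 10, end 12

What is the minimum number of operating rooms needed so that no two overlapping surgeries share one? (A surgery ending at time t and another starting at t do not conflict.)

The answer is the maximum number of intervals overlapping at any instant.
Events (time:±→running): 0:+→1 0:+→2 0:+→3 1:+→4 … peak 4.

4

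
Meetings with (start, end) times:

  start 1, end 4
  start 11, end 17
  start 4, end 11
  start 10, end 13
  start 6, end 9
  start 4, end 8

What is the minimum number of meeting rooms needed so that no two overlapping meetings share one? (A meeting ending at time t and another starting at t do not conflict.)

3

starts: [1, 4, 4, 6, 10, 11]
ends:   [4, 8, 9, 11, 13, 17]
s1→1 e4→0 s4→1 s4→2 s6→3  — peak 3.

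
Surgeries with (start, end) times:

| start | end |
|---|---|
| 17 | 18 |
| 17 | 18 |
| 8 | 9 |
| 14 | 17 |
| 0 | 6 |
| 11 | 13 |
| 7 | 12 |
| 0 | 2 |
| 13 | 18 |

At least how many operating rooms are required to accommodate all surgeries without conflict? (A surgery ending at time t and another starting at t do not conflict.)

The answer is the maximum number of intervals overlapping at any instant.
Events (time:±→running): 0:+→1 0:+→2 2:-→1 6:-→0 7:+→1 8:+→2 9:-→1 11:+→2 12:-→1 13:-→0 13:+→1 14:+→2 17:-→1 17:+→2 17:+→3 … peak 3.

3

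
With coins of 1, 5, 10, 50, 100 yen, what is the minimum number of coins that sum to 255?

4

Greedy: take as many of the largest coin as possible, then repeat with the remainder.
255 − 2×100→55 − 1×50→5 − 1×5→0
Total coins = 2 + 1 + 1 = 4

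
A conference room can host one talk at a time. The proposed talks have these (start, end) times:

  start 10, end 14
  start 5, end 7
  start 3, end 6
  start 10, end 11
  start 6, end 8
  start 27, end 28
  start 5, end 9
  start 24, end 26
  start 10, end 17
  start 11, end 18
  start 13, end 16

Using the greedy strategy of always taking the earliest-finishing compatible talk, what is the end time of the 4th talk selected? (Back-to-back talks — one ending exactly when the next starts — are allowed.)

16

Order by finish time; keep every interval that doesn't clash with the previous kept one.
Sorted by end: (3,6)  (5,7)  (6,8)  (5,9)  (10,11)  (10,14)  (13,16)  (10,17)  (11,18)  (24,26)  (27,28)
take (3,6); take (6,8); skip (5,9); take (10,11); skip (10,14); take (13,16); skip (10,17); take (24,26); take (27,28).
Selected: (3,6) (6,8) (10,11) (13,16) (24,26) (27,28)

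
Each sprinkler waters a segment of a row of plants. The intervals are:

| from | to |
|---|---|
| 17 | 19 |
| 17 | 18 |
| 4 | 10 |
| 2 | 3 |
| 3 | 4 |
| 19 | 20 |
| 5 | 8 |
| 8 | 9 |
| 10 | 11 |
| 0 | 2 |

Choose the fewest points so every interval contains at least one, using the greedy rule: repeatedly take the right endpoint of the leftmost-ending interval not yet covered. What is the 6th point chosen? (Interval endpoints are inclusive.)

20

By right end: [0,2]  [2,3]  [3,4]  [5,8]  [8,9]  [4,10]  [10,11]  [17,18]  [17,19]  [19,20]
[0,2] uncovered → point at 2; [3,4] uncovered → point at 4; [5,8] uncovered → point at 8; [10,11] uncovered → point at 11; [17,18] uncovered → point at 18; [19,20] uncovered → point at 20.
Points: 2, 4, 8, 11, 18, 20 (6 total).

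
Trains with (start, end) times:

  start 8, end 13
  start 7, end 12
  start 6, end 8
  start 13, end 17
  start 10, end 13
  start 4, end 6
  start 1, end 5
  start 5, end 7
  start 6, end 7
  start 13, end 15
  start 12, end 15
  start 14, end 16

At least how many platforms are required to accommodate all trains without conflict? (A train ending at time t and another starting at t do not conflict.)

The answer is the maximum number of intervals overlapping at any instant.
Events (time:±→running): 1:+→1 4:+→2 5:-→1 5:+→2 6:-→1 6:+→2 6:+→3 7:-→2 7:-→1 7:+→2 8:-→1 8:+→2 10:+→3 12:-→2 12:+→3 13:-→2 13:-→1 13:+→2 13:+→3 14:+→4 … peak 4.

4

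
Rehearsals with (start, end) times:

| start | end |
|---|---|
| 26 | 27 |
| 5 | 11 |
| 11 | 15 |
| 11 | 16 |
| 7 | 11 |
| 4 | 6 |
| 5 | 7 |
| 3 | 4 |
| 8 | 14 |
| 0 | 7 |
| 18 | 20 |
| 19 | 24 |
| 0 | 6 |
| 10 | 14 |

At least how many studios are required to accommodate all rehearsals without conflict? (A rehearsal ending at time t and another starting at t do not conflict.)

5

starts: [0, 0, 3, 4, 5, 5, 7, 8, 10, 11, 11, 18, 19, 26]
ends:   [4, 6, 6, 7, 7, 11, 11, 14, 14, 15, 16, 20, 24, 27]
s0→1 s0→2 s3→3 e4→2 s4→3 s5→4 s5→5  — peak 5.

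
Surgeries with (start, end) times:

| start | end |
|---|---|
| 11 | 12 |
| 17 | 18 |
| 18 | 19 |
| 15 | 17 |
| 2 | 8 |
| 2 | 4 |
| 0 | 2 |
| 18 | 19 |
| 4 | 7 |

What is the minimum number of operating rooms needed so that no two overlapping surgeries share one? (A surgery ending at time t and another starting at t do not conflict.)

2

starts: [0, 2, 2, 4, 11, 15, 17, 18, 18]
ends:   [2, 4, 7, 8, 12, 17, 18, 19, 19]
s0→1 e2→0 s2→1 s2→2  — peak 2.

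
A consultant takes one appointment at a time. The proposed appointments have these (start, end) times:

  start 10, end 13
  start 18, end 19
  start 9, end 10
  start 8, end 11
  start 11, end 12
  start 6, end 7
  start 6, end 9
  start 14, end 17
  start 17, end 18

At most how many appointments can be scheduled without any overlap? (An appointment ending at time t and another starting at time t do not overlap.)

Sorted by end: (6,7)  (6,9)  (9,10)  (8,11)  (11,12)  (10,13)  (14,17)  (17,18)  (18,19)
take (6,7); take (9,10); take (11,12); skip (10,13); take (14,17); take (17,18); take (18,19).
Selected 6 appointments.

6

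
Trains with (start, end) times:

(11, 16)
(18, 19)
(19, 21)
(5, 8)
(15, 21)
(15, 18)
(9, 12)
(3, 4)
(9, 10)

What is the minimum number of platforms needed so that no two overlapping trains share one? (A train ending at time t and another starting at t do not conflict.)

3

The answer is the maximum number of intervals overlapping at any instant.
Events (time:±→running): 3:+→1 4:-→0 5:+→1 8:-→0 9:+→1 9:+→2 10:-→1 11:+→2 12:-→1 15:+→2 15:+→3 … peak 3.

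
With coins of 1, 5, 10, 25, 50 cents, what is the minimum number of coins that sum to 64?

Use the largest denomination that fits, subtract, and repeat.
64 − 1×50→14 − 1×10→4 − 4×1→0
Total coins = 1 + 1 + 4 = 6

6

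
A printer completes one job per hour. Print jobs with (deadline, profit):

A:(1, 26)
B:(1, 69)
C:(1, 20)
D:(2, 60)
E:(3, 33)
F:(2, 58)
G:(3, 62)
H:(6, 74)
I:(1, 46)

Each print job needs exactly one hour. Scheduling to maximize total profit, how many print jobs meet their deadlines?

4

Sort by profit descending; place each in the latest free slot ≤ its deadline.
Profit order: H=74 B=69 G=62 D=60 F=58 I=46 E=33 A=26 C=20
Assign: H→slot 6, B→slot 1, G→slot 3, D→slot 2, F skipped, I skipped, E skipped, A skipped, C skipped.
Slots: [1:B] [2:D] [3:G] [6:H]
4 of 9 scheduled.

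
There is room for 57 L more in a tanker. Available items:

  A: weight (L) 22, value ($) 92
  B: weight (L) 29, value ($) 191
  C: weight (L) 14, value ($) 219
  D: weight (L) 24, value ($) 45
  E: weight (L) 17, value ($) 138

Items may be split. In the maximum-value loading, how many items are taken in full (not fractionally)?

Greedy by value/weight ratio, highest first.
Order: C (219/14=15.64) > E (138/17=8.12) > B (191/29=6.59) > A (92/22=4.18) > D (45/24=1.88)
Fill: take C (14 @ 219) → take E (17 @ 138) → take 26/29 of B → 171.24; 57/57 used.
2 item(s) taken whole; one partial (take 26/29 of B).

2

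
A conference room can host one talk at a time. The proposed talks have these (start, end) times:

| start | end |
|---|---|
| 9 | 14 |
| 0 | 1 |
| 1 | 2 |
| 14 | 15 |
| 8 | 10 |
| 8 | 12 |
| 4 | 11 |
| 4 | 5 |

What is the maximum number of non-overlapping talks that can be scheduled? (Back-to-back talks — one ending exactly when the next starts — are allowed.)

5

Sorted by end: (0,1)  (1,2)  (4,5)  (8,10)  (4,11)  (8,12)  (9,14)  (14,15)
take (0,1); take (1,2); take (4,5); take (8,10); skip (8,12); skip (9,14); take (14,15).
Selected 5 talks.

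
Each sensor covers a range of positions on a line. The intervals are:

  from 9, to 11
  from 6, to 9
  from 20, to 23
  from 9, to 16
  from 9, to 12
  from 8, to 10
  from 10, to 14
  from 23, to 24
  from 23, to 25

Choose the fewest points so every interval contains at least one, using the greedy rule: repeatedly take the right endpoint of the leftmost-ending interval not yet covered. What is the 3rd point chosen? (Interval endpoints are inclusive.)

Process intervals by earliest right end; each time one isn't hit yet, stab at its right endpoint.
By right end: [6,9]  [8,10]  [9,11]  [9,12]  [10,14]  [9,16]  [20,23]  [23,24]  [23,25]
[6,9] uncovered → point at 9; [10,14] uncovered → point at 14; [20,23] uncovered → point at 23.
Points: 9, 14, 23 (3 total).

23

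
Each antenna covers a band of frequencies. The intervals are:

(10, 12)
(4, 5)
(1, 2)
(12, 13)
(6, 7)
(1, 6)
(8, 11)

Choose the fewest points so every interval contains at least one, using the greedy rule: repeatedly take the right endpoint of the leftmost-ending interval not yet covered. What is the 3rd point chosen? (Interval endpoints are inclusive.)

7

By right end: [1,2]  [4,5]  [1,6]  [6,7]  [8,11]  [10,12]  [12,13]
[1,2] uncovered → point at 2; [4,5] uncovered → point at 5; [6,7] uncovered → point at 7; [8,11] uncovered → point at 11; [12,13] uncovered → point at 13.
Points: 2, 5, 7, 11, 13 (5 total).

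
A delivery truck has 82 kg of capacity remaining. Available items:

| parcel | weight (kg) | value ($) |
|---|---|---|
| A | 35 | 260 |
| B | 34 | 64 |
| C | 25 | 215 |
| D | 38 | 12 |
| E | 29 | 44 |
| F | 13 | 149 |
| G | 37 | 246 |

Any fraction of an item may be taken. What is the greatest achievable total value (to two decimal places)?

683.84

Sort by value per unit weight and fill in that order.
Order: F (149/13=11.46) > C (215/25=8.60) > A (260/35=7.43) > G (246/37=6.65) > B (64/34=1.88) > E (44/29=1.52) > D (12/38=0.32)
Fill: take F (13 @ 149) → take C (25 @ 215) → take A (35 @ 260) → take 9/37 of G → 59.84; 82/82 used.
Total value = 683.84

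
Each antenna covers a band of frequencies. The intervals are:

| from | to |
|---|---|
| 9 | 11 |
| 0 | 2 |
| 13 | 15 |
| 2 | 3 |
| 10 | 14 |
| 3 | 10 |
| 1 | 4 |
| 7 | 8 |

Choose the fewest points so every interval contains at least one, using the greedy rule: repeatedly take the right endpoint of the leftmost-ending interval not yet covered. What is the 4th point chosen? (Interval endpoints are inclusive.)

15

Sorted: [0,2] [2,3] [1,4] [7,8] [3,10] [9,11] [10,14] [13,15]
{[0,2],[2,3],[1,4]} hit by 2; {[7,8],[3,10]} hit by 8; {[9,11],[10,14]} hit by 11; {[13,15]} hit by 15.
Points: 2, 8, 11, 15 (4 total).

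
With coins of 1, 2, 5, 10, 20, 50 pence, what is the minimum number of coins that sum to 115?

4

Use the largest denomination that fits, subtract, and repeat.
115 = 2×50 + 1×10 + 1×5
Total coins = 2 + 1 + 1 = 4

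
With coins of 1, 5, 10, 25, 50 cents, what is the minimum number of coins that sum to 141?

Use the largest denomination that fits, subtract, and repeat.
141 − 2×50→41 − 1×25→16 − 1×10→6 − 1×5→1 − 1×1→0
Total coins = 2 + 1 + 1 + 1 + 1 = 6

6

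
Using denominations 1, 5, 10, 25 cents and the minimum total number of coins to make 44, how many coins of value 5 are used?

Use the largest denomination that fits, subtract, and repeat.
44 = 1×25 + 1×10 + 1×5 + 4×1
Count of 5: 1

1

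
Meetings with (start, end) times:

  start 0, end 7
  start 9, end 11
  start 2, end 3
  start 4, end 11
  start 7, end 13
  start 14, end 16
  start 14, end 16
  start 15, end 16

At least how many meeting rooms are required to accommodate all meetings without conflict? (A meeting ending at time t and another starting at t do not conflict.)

3

The answer is the maximum number of intervals overlapping at any instant.
Events (time:±→running): 0:+→1 2:+→2 3:-→1 4:+→2 7:-→1 7:+→2 9:+→3 … peak 3.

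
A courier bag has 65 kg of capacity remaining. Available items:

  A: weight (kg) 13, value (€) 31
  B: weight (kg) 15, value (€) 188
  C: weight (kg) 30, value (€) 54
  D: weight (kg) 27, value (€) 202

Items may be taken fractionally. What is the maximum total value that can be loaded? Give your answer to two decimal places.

439.00

Sort by value per unit weight and fill in that order.
Order: B (188/15=12.53) > D (202/27=7.48) > A (31/13=2.38) > C (54/30=1.80)
Fill: take B (15 @ 188) → take D (27 @ 202) → take A (13 @ 31) → take 10/30 of C → 18.00; 65/65 used.
Total value = 439.00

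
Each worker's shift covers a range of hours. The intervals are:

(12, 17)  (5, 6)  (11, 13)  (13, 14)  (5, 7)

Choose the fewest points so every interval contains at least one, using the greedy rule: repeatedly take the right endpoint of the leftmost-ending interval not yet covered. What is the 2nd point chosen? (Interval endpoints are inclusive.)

Process intervals by earliest right end; each time one isn't hit yet, stab at its right endpoint.
By right end: [5,6]  [5,7]  [11,13]  [13,14]  [12,17]
[5,6] uncovered → point at 6; [11,13] uncovered → point at 13.
Points: 6, 13 (2 total).

13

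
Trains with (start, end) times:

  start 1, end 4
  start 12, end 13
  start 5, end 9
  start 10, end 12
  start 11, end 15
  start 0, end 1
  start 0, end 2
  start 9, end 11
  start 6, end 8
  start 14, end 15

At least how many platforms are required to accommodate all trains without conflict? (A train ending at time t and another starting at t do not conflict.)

2

Count concurrent intervals with a sweep; the peak is the room count.
starts: [0, 0, 1, 5, 6, 9, 10, 11, 12, 14]
ends:   [1, 2, 4, 8, 9, 11, 12, 13, 15, 15]
s0→1 s0→2  — peak 2.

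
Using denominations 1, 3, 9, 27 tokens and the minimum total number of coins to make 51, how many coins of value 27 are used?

1

51 − 1×27→24 − 2×9→6 − 2×3→0
Count of 27: 1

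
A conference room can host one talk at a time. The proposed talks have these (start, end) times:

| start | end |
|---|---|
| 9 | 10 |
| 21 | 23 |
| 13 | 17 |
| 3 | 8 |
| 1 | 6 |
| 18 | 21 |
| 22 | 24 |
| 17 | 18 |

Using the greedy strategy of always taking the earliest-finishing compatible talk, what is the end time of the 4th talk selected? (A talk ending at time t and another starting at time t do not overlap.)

Sort by end time and greedily take each interval whose start is ≥ the last chosen end.
Sorted by end: (1,6)  (3,8)  (9,10)  (13,17)  (17,18)  (18,21)  (21,23)  (22,24)
take (1,6); skip (3,8); take (9,10); take (13,17); take (17,18); take (18,21); take (21,23).
Selected: (1,6) (9,10) (13,17) (17,18) (18,21) (21,23)

18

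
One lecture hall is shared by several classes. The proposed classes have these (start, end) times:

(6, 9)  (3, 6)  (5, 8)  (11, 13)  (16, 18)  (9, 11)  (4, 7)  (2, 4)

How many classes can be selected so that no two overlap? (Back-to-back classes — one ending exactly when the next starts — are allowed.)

Greedy by earliest finish: after sorting by end time, pick each interval compatible with the last pick.
By end time: (2,4), (3,6), (4,7), (5,8), (6,9), (9,11), (11,13), (16,18).
Pick (2,4); next start ≥ 4 → (4,7); next start ≥ 7 → (9,11); next start ≥ 11 → (11,13); next start ≥ 13 → (16,18).
Selected 5 classes.

5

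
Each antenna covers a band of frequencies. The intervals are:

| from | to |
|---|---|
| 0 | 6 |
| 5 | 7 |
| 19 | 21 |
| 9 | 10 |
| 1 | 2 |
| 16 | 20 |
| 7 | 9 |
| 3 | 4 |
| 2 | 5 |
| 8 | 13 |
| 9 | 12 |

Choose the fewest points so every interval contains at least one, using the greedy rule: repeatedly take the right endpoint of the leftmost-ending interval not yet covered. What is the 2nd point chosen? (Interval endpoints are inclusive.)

By right end: [1,2]  [3,4]  [2,5]  [0,6]  [5,7]  [7,9]  [9,10]  [9,12]  [8,13]  [16,20]  [19,21]
[1,2] uncovered → point at 2; [3,4] uncovered → point at 4; [5,7] uncovered → point at 7; [9,10] uncovered → point at 10; [16,20] uncovered → point at 20.
Points: 2, 4, 7, 10, 20 (5 total).

4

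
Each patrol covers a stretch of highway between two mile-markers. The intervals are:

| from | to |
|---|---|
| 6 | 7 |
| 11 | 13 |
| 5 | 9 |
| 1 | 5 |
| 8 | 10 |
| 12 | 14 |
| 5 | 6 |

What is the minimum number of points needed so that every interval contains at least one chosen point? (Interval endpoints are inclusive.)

4

Sorted: [1,5] [5,6] [6,7] [5,9] [8,10] [11,13] [12,14]
{[1,5],[5,6]} hit by 5; {[6,7],[5,9]} hit by 7; {[8,10]} hit by 10; {[11,13],[12,14]} hit by 13.
Points: 5, 7, 10, 13 (4 total).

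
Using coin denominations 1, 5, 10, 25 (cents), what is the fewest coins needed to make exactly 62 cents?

62 − 2×25→12 − 1×10→2 − 2×1→0
Total coins = 2 + 1 + 2 = 5

5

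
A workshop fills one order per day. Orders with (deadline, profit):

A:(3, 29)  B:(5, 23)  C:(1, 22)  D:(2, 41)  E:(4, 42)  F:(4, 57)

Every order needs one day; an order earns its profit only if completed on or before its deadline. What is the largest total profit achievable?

By profit: F(d4,57), E(d4,42), D(d2,41), A(d3,29), B(d5,23), C(d1,22)
F→slot 4; E→slot 3; D→slot 2; A→slot 1; B→slot 5; C skipped.
Profit = 29 + 41 + 42 + 57 + 23 = 192

192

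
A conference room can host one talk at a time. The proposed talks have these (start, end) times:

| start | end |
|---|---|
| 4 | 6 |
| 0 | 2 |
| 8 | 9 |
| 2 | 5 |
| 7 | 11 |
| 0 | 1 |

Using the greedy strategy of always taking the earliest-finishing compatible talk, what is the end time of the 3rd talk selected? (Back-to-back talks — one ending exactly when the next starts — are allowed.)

9

Sorted by end: (0,1)  (0,2)  (2,5)  (4,6)  (8,9)  (7,11)
take (0,1); skip (0,2); take (2,5); take (8,9); skip (7,11).
Selected: (0,1) (2,5) (8,9)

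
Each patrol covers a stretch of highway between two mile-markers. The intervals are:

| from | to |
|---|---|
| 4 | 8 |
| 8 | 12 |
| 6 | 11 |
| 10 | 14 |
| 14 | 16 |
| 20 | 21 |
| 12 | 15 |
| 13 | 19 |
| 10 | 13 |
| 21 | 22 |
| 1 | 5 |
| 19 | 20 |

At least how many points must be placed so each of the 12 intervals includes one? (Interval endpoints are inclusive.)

Process intervals by earliest right end; each time one isn't hit yet, stab at its right endpoint.
Sorted: [1,5] [4,8] [6,11] [8,12] [10,13] [10,14] [12,15] [14,16] [13,19] [19,20] [20,21] [21,22]
{[1,5],[4,8]} hit by 5; {[6,11],[8,12],[10,13],[10,14]} hit by 11; {[12,15],[14,16],[13,19]} hit by 15; {[19,20],[20,21]} hit by 20; {[21,22]} hit by 22.
Points: 5, 11, 15, 20, 22 (5 total).

5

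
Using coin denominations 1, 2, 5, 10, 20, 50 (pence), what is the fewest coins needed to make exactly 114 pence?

Use the largest denomination that fits, subtract, and repeat.
114 = 2×50 + 1×10 + 2×2
Total coins = 2 + 1 + 2 = 5

5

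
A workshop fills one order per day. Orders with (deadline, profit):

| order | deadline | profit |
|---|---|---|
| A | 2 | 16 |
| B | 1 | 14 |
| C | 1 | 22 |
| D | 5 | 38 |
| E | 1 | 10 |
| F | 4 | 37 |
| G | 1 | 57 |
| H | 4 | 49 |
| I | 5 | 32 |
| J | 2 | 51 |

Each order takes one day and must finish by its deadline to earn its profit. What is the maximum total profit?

Take jobs in profit order; each goes to the latest open slot no later than its deadline.
By profit: G(d1,57), J(d2,51), H(d4,49), D(d5,38), F(d4,37), I(d5,32), C(d1,22), A(d2,16), B(d1,14), E(d1,10)
G→slot 1; J→slot 2; H→slot 4; D→slot 5; F→slot 3; I skipped; C skipped; A skipped; B skipped; E skipped.
Profit = 57 + 51 + 37 + 49 + 38 = 232

232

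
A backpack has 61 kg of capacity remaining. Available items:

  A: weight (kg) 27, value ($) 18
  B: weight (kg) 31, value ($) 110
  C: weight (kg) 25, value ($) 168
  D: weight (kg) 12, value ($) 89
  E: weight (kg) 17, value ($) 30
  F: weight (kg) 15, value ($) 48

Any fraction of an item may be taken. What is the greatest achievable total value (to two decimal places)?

342.16

Ratios (sorted): D 7.42, C 6.72, B 3.55, F 3.20, E 1.76, A 0.67
take D (12 @ 89); take C (25 @ 168); take 24/31 of B → 85.16. Capacity used 61/61.
Total value = 342.16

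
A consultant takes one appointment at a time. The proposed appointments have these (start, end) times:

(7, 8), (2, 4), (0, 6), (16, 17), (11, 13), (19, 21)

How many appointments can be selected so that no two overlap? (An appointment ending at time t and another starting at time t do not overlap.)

Sort by end time and greedily take each interval whose start is ≥ the last chosen end.
Sorted by end: (2,4)  (0,6)  (7,8)  (11,13)  (16,17)  (19,21)
take (2,4); take (7,8); take (11,13); take (16,17); take (19,21).
Selected 5 appointments.

5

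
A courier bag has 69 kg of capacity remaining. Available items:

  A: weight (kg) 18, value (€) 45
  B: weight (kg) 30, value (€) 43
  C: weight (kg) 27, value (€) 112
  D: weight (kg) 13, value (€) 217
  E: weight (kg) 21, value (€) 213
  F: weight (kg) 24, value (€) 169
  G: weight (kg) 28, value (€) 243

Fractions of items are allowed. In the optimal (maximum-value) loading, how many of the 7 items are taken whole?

Order: D (217/13=16.69) > E (213/21=10.14) > G (243/28=8.68) > F (169/24=7.04) > C (112/27=4.15) > A (45/18=2.50) > B (43/30=1.43)
Fill: take D (13 @ 217) → take E (21 @ 213) → take G (28 @ 243) → take 7/24 of F → 49.29; 69/69 used.
3 item(s) taken whole; one partial (take 7/24 of F).

3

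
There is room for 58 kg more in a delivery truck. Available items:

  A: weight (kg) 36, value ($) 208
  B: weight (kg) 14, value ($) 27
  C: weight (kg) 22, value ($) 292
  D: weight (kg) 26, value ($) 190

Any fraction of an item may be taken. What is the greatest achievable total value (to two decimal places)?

Ratios (sorted): C 13.27, D 7.31, A 5.78, B 1.93
take C (22 @ 292); take D (26 @ 190); take 10/36 of A → 57.78. Capacity used 58/58.
Total value = 539.78

539.78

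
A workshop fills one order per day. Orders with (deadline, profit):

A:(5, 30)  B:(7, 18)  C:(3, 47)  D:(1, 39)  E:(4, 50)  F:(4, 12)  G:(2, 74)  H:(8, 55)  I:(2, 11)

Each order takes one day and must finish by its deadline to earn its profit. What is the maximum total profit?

313

By profit: G(d2,74), H(d8,55), E(d4,50), C(d3,47), D(d1,39), A(d5,30), B(d7,18), F(d4,12), I(d2,11)
G→slot 2; H→slot 8; E→slot 4; C→slot 3; D→slot 1; A→slot 5; B→slot 7; F skipped; I skipped.
Profit = 39 + 74 + 47 + 50 + 30 + 18 + 55 = 313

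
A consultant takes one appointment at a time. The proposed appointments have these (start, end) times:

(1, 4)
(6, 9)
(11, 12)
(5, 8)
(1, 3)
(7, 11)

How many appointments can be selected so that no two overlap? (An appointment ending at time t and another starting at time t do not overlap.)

3

Order by finish time; keep every interval that doesn't clash with the previous kept one.
Sorted by end: (1,3)  (1,4)  (5,8)  (6,9)  (7,11)  (11,12)
take (1,3); take (5,8); skip (7,11); take (11,12).
Selected 3 appointments.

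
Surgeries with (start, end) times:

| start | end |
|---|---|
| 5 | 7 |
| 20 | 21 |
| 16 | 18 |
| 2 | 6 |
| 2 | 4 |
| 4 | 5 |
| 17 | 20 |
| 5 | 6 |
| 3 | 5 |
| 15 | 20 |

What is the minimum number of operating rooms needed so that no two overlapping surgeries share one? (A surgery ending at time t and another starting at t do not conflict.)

The answer is the maximum number of intervals overlapping at any instant.
Events (time:±→running): 2:+→1 2:+→2 3:+→3 … peak 3.

3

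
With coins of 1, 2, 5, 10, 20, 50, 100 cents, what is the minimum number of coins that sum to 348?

8

348 = 3×100 + 2×20 + 1×5 + 1×2 + 1×1
Total coins = 3 + 2 + 1 + 1 + 1 = 8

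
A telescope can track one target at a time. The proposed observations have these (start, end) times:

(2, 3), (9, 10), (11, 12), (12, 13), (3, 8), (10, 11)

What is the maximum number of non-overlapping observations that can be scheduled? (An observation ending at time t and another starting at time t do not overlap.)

6

Sort by end time and greedily take each interval whose start is ≥ the last chosen end.
Sorted by end: (2,3)  (3,8)  (9,10)  (10,11)  (11,12)  (12,13)
take (2,3); take (3,8); take (9,10); take (10,11); take (11,12); take (12,13).
Selected 6 observations.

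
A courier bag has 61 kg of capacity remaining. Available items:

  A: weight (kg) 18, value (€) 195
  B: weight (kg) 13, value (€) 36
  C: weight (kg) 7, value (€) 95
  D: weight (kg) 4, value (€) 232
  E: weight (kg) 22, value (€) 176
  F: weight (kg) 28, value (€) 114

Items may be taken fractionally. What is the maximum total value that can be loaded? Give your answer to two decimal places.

Order: D (232/4=58.00) > C (95/7=13.57) > A (195/18=10.83) > E (176/22=8.00) > F (114/28=4.07) > B (36/13=2.77)
Fill: take D (4 @ 232) → take C (7 @ 95) → take A (18 @ 195) → take E (22 @ 176) → take 10/28 of F → 40.71; 61/61 used.
Total value = 738.71

738.71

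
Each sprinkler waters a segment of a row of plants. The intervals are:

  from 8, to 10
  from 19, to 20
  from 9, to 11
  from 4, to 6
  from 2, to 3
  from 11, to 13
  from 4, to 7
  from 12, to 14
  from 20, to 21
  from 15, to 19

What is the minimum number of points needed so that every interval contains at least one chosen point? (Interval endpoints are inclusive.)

By right end: [2,3]  [4,6]  [4,7]  [8,10]  [9,11]  [11,13]  [12,14]  [15,19]  [19,20]  [20,21]
[2,3] uncovered → point at 3; [4,6] uncovered → point at 6; [8,10] uncovered → point at 10; [11,13] uncovered → point at 13; [15,19] uncovered → point at 19; [20,21] uncovered → point at 21.
Points: 3, 6, 10, 13, 19, 21 (6 total).

6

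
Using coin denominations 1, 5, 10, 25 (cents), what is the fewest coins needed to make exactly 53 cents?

5

Greedy: take as many of the largest coin as possible, then repeat with the remainder.
53 = 2×25 + 3×1
Total coins = 2 + 3 = 5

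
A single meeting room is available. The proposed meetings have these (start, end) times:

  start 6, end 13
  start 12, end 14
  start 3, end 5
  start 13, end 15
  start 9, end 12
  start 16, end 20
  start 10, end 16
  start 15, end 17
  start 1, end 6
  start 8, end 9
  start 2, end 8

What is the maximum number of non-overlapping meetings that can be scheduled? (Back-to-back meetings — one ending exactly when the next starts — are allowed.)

Greedy by earliest finish: after sorting by end time, pick each interval compatible with the last pick.
By end time: (3,5), (1,6), (2,8), (8,9), (9,12), (6,13), (12,14), (13,15), (10,16), (15,17), (16,20).
Pick (3,5); next start ≥ 5 → (8,9); next start ≥ 9 → (9,12); next start ≥ 12 → (12,14); next start ≥ 14 → (15,17).
Selected 5 meetings.

5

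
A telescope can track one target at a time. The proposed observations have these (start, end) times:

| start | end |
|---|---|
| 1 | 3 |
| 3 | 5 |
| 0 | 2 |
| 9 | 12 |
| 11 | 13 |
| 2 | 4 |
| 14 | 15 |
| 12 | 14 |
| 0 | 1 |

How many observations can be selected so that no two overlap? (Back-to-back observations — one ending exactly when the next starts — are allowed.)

6

Sorted by end: (0,1)  (0,2)  (1,3)  (2,4)  (3,5)  (9,12)  (11,13)  (12,14)  (14,15)
take (0,1); skip (0,2); take (1,3); take (3,5); take (9,12); take (12,14); take (14,15).
Selected 6 observations.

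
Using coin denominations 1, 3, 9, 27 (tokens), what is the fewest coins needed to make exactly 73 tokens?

5

73 = 2×27 + 2×9 + 1×1
Total coins = 2 + 2 + 1 = 5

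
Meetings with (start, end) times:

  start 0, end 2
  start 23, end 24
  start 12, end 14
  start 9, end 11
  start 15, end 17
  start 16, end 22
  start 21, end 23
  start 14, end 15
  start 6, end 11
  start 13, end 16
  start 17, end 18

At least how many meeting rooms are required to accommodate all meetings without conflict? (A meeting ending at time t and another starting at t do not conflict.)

2

Events (time:±→running): 0:+→1 2:-→0 6:+→1 9:+→2 … peak 2.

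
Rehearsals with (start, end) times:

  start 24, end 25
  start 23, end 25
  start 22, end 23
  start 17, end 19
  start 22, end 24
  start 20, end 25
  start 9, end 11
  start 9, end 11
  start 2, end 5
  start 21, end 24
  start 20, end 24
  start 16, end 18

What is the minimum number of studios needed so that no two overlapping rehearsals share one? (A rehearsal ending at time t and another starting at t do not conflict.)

5

Events (time:±→running): 2:+→1 5:-→0 9:+→1 9:+→2 11:-→1 11:-→0 16:+→1 17:+→2 18:-→1 19:-→0 20:+→1 20:+→2 21:+→3 22:+→4 22:+→5 … peak 5.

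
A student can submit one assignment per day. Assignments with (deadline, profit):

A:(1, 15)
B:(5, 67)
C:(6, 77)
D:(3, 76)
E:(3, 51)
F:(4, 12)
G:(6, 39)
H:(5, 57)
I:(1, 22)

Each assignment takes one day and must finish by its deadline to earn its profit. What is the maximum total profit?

Take jobs in profit order; each goes to the latest open slot no later than its deadline.
Profit order: C=77 D=76 B=67 H=57 E=51 G=39 I=22 A=15 F=12
Assign: C→slot 6, D→slot 3, B→slot 5, H→slot 4, E→slot 2, G→slot 1, I skipped, A skipped, F skipped.
Slots: [1:G] [2:E] [3:D] [4:H] [5:B] [6:C]
Profit = 39 + 51 + 76 + 57 + 67 + 77 = 367

367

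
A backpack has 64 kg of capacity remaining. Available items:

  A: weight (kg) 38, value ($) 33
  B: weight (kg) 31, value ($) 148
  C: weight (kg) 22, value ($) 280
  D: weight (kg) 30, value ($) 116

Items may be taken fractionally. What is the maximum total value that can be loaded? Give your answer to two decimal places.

470.53

Sort by value per unit weight and fill in that order.
Ratios (sorted): C 12.73, B 4.77, D 3.87, A 0.87
take C (22 @ 280); take B (31 @ 148); take 11/30 of D → 42.53. Capacity used 64/64.
Total value = 470.53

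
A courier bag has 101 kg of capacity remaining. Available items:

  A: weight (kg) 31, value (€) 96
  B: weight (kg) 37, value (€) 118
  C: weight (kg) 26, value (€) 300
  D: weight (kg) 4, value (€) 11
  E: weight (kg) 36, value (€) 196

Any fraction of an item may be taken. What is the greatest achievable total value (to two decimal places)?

620.19

Order: C (300/26=11.54) > E (196/36=5.44) > B (118/37=3.19) > A (96/31=3.10) > D (11/4=2.75)
Fill: take C (26 @ 300) → take E (36 @ 196) → take B (37 @ 118) → take 2/31 of A → 6.19; 101/101 used.
Total value = 620.19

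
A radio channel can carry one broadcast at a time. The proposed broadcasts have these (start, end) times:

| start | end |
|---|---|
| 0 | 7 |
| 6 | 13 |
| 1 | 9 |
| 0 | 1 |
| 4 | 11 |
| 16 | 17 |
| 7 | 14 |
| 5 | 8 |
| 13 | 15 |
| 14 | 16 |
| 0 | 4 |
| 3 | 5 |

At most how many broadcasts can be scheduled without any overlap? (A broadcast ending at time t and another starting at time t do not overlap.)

Greedy by earliest finish: after sorting by end time, pick each interval compatible with the last pick.
By end time: (0,1), (0,4), (3,5), (0,7), (5,8), (1,9), (4,11), (6,13), (7,14), (13,15), (14,16), (16,17).
Pick (0,1); next start ≥ 1 → (3,5); next start ≥ 5 → (5,8); next start ≥ 8 → (13,15); next start ≥ 15 → (16,17).
Selected 5 broadcasts.

5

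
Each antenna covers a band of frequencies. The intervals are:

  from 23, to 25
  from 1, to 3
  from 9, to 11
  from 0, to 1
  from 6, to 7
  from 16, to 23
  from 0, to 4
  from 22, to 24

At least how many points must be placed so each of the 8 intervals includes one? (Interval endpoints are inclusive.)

4

Sorted: [0,1] [1,3] [0,4] [6,7] [9,11] [16,23] [22,24] [23,25]
{[0,1],[1,3],[0,4]} hit by 1; {[6,7]} hit by 7; {[9,11]} hit by 11; {[16,23],[22,24],[23,25]} hit by 23.
Points: 1, 7, 11, 23 (4 total).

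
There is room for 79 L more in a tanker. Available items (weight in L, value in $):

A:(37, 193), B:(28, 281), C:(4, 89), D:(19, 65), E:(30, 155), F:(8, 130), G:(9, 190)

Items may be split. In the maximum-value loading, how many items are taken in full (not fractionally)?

Sort by value per unit weight and fill in that order.
Order: C (89/4=22.25) > G (190/9=21.11) > F (130/8=16.25) > B (281/28=10.04) > A (193/37=5.22) > E (155/30=5.17) > D (65/19=3.42)
Fill: take C (4 @ 89) → take G (9 @ 190) → take F (8 @ 130) → take B (28 @ 281) → take 30/37 of A → 156.49; 79/79 used.
4 item(s) taken whole; one partial (take 30/37 of A).

4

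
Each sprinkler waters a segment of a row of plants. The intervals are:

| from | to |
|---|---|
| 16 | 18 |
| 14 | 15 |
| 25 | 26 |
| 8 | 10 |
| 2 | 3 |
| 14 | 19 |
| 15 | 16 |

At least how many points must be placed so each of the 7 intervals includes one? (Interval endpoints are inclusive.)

5

Process intervals by earliest right end; each time one isn't hit yet, stab at its right endpoint.
By right end: [2,3]  [8,10]  [14,15]  [15,16]  [16,18]  [14,19]  [25,26]
[2,3] uncovered → point at 3; [8,10] uncovered → point at 10; [14,15] uncovered → point at 15; [16,18] uncovered → point at 18; [25,26] uncovered → point at 26.
Points: 3, 10, 15, 18, 26 (5 total).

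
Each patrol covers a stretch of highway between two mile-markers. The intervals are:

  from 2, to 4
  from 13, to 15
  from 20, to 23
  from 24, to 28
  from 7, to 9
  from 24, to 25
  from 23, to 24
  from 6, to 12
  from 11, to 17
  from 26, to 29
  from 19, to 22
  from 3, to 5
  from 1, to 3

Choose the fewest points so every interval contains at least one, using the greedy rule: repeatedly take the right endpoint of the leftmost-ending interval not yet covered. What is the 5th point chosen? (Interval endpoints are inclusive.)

Sort by right endpoint; whenever an interval is uncovered, place a point at its right end.
By right end: [1,3]  [2,4]  [3,5]  [7,9]  [6,12]  [13,15]  [11,17]  [19,22]  [20,23]  [23,24]  [24,25]  [24,28]  [26,29]
[1,3] uncovered → point at 3; [7,9] uncovered → point at 9; [13,15] uncovered → point at 15; [19,22] uncovered → point at 22; [23,24] uncovered → point at 24; [26,29] uncovered → point at 29.
Points: 3, 9, 15, 22, 24, 29 (6 total).

24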